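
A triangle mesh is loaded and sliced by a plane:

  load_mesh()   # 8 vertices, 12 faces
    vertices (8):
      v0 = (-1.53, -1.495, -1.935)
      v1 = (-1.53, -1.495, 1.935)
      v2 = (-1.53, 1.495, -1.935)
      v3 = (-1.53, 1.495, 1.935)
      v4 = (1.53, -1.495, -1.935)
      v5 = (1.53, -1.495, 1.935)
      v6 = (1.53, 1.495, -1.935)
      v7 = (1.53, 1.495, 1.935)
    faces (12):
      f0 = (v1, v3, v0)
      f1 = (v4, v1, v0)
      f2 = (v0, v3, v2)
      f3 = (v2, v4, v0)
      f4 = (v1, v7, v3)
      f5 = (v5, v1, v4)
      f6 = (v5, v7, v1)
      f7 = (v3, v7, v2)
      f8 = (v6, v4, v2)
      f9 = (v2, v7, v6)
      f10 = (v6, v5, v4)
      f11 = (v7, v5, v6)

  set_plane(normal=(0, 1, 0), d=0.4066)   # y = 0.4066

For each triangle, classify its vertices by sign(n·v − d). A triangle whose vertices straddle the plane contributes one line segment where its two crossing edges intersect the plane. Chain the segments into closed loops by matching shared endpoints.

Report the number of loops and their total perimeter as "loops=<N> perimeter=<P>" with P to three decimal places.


Straddling triangles (8 of 12):
  (v1,v3,v0) [-+-] → (-1.53, 0.4066, 1.935)–(-1.53, 0.4066, 0.526268)  len=1.4087
  (v0,v3,v2) [-++] → (-1.53, 0.4066, 0.526268)–(-1.53, 0.4066, -1.935)  len=2.4613
  (v2,v4,v0) [+--] → (-0.416119, 0.4066, -1.935)–(-1.53, 0.4066, -1.935)  len=1.1139
  (v1,v7,v3) [-++] → (0.416119, 0.4066, 1.935)–(-1.53, 0.4066, 1.935)  len=1.9461
  (v5,v7,v1) [-+-] → (1.53, 0.4066, 1.935)–(0.416119, 0.4066, 1.935)  len=1.1139
  (v6,v4,v2) [+-+] → (1.53, 0.4066, -1.935)–(-0.416119, 0.4066, -1.935)  len=1.9461
  (v6,v5,v4) [+--] → (1.53, 0.4066, -0.526268)–(1.53, 0.4066, -1.935)  len=1.4087
  (v7,v5,v6) [+-+] → (1.53, 0.4066, 1.935)–(1.53, 0.4066, -0.526268)  len=2.4613

Chained into 1 loop(s):
  loop 1: 8 segments, perimeter = 13.8600
Total perimeter = 13.860

loops=1 perimeter=13.860


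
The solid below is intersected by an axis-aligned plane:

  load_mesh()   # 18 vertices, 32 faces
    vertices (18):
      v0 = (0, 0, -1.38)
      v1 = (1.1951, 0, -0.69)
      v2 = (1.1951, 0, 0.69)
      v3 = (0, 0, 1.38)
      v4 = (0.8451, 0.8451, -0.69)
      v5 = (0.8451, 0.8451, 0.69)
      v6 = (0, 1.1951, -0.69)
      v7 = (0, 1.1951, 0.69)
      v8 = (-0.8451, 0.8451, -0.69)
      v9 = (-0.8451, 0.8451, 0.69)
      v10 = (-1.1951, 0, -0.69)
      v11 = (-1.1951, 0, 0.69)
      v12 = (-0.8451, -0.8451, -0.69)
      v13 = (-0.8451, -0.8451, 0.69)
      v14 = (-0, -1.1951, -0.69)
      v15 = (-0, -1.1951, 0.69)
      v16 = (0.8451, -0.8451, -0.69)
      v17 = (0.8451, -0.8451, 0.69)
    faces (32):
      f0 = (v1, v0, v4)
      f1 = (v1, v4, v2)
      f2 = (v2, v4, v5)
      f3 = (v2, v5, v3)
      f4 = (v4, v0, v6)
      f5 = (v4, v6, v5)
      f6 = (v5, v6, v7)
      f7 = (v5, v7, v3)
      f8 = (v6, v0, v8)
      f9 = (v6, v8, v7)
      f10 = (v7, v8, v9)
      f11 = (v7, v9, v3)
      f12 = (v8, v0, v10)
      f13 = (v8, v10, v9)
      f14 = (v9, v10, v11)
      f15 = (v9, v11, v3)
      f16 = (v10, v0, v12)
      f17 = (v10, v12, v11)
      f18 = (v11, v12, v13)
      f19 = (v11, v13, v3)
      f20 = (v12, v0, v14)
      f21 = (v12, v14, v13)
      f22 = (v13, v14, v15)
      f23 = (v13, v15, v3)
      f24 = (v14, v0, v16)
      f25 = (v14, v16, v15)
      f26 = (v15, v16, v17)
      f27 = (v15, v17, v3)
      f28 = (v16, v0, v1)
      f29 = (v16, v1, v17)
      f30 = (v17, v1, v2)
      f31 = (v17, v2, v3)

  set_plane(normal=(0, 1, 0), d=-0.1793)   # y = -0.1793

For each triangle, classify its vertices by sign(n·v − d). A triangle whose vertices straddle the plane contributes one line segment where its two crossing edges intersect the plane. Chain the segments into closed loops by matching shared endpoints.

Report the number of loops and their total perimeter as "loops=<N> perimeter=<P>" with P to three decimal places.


Straddling triangles (12 of 32):
  (v10,v0,v12) [++-] → (-0.1793, -0.1793, -1.23361)–(-1.12084, -0.1793, -0.69)  len=1.0872
  (v10,v12,v11) [+-+] → (-1.12084, -0.1793, -0.69)–(-1.12084, -0.1793, 0.397213)  len=1.0872
  (v11,v12,v13) [+--] → (-1.12084, -0.1793, 0.397213)–(-1.12084, -0.1793, 0.69)  len=0.2928
  (v11,v13,v3) [+-+] → (-1.12084, -0.1793, 0.69)–(-0.1793, -0.1793, 1.23361)  len=1.0872
  (v12,v0,v14) [-+-] → (-0.1793, -0.1793, -1.23361)–(0, -0.1793, -1.27648)  len=0.1844
  (v13,v15,v3) [--+] → (0, -0.1793, 1.27648)–(-0.1793, -0.1793, 1.23361)  len=0.1844
  (v14,v0,v16) [-+-] → (0, -0.1793, -1.27648)–(0.1793, -0.1793, -1.23361)  len=0.1844
  (v15,v17,v3) [--+] → (0.1793, -0.1793, 1.23361)–(0, -0.1793, 1.27648)  len=0.1844
  (v16,v0,v1) [-++] → (0.1793, -0.1793, -1.23361)–(1.12084, -0.1793, -0.69)  len=1.0872
  (v16,v1,v17) [-+-] → (1.12084, -0.1793, -0.69)–(1.12084, -0.1793, -0.397213)  len=0.2928
  (v17,v1,v2) [-++] → (1.12084, -0.1793, -0.397213)–(1.12084, -0.1793, 0.69)  len=1.0872
  (v17,v2,v3) [-++] → (1.12084, -0.1793, 0.69)–(0.1793, -0.1793, 1.23361)  len=1.0872

Chained into 1 loop(s):
  loop 1: 12 segments, perimeter = 7.8462
Total perimeter = 7.846

loops=1 perimeter=7.846


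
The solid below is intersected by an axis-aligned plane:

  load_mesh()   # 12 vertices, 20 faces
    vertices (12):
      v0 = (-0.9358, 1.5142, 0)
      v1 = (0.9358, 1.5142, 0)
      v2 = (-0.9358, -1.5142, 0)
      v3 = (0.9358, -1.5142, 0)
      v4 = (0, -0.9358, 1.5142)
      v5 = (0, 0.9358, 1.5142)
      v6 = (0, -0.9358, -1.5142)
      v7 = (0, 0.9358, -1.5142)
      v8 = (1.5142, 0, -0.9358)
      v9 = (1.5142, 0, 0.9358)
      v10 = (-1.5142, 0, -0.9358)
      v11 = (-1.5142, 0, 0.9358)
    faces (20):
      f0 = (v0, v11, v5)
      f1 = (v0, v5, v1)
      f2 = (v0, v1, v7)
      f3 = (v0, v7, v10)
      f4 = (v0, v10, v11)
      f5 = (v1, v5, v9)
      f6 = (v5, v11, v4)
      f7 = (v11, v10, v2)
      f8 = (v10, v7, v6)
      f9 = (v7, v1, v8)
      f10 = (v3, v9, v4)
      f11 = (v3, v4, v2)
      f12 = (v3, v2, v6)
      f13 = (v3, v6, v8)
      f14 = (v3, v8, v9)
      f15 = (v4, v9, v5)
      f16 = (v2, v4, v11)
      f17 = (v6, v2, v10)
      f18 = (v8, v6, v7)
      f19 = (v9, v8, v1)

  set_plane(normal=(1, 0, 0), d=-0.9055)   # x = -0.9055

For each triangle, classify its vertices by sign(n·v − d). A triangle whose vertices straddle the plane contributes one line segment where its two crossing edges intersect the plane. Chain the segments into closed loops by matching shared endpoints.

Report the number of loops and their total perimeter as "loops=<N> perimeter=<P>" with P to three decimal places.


Straddling triangles (10 of 20):
  (v0,v11,v5) [--+] → (-0.9055, 0.376186, 1.16831)–(-0.9055, 1.49547, 0.0490278)  len=1.5829
  (v0,v5,v1) [-++] → (-0.9055, 1.49547, 0.0490278)–(-0.9055, 1.5142, 0)  len=0.0525
  (v0,v1,v7) [-++] → (-0.9055, 1.5142, 0)–(-0.9055, 1.49547, -0.0490278)  len=0.0525
  (v0,v7,v10) [-+-] → (-0.9055, 1.49547, -0.0490278)–(-0.9055, 0.376186, -1.16831)  len=1.5829
  (v5,v11,v4) [+-+] → (-0.9055, 0.376186, 1.16831)–(-0.9055, -0.376186, 1.16831)  len=0.7524
  (v10,v7,v6) [-++] → (-0.9055, 0.376186, -1.16831)–(-0.9055, -0.376186, -1.16831)  len=0.7524
  (v3,v4,v2) [++-] → (-0.9055, -1.49547, 0.0490278)–(-0.9055, -1.5142, 0)  len=0.0525
  (v3,v2,v6) [+-+] → (-0.9055, -1.5142, 0)–(-0.9055, -1.49547, -0.0490278)  len=0.0525
  (v2,v4,v11) [-+-] → (-0.9055, -1.49547, 0.0490278)–(-0.9055, -0.376186, 1.16831)  len=1.5829
  (v6,v2,v10) [+--] → (-0.9055, -1.49547, -0.0490278)–(-0.9055, -0.376186, -1.16831)  len=1.5829

Chained into 1 loop(s):
  loop 1: 10 segments, perimeter = 8.0463
Total perimeter = 8.046

loops=1 perimeter=8.046


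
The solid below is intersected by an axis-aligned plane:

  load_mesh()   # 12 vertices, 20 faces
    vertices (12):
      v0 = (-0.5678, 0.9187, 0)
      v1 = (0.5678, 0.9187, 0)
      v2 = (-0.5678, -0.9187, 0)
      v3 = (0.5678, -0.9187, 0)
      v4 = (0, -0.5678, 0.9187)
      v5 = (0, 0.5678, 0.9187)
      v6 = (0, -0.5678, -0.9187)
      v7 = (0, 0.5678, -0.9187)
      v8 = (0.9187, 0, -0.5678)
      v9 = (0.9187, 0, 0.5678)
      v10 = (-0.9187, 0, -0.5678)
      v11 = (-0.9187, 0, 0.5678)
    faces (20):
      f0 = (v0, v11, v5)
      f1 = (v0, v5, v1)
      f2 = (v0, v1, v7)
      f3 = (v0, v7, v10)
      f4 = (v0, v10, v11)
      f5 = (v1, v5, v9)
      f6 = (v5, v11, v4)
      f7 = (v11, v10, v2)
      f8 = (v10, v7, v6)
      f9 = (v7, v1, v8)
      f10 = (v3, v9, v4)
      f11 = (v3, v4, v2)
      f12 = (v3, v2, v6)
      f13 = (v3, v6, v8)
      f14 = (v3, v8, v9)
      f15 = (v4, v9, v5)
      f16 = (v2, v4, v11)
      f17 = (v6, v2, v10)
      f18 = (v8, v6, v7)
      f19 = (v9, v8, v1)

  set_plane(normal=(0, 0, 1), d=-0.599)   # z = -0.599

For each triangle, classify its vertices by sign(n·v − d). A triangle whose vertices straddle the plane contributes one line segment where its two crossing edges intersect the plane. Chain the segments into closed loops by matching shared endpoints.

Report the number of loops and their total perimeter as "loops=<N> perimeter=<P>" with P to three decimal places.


loops=1 perimeter=4.609

Straddling triangles (8 of 20):
  (v0,v1,v7) [++-] → (0.19759, 0.68991, -0.599)–(-0.19759, 0.68991, -0.599)  len=0.3952
  (v0,v7,v10) [+-+] → (-0.19759, 0.68991, -0.599)–(-0.837015, 0.0504855, -0.599)  len=0.9043
  (v10,v7,v6) [+--] → (-0.837015, 0.0504855, -0.599)–(-0.837015, -0.0504855, -0.599)  len=0.1010
  (v7,v1,v8) [-++] → (0.19759, 0.68991, -0.599)–(0.837015, 0.0504855, -0.599)  len=0.9043
  (v3,v2,v6) [++-] → (-0.19759, -0.68991, -0.599)–(0.19759, -0.68991, -0.599)  len=0.3952
  (v3,v6,v8) [+-+] → (0.19759, -0.68991, -0.599)–(0.837015, -0.0504855, -0.599)  len=0.9043
  (v6,v2,v10) [-++] → (-0.19759, -0.68991, -0.599)–(-0.837015, -0.0504855, -0.599)  len=0.9043
  (v8,v6,v7) [+--] → (0.837015, -0.0504855, -0.599)–(0.837015, 0.0504855, -0.599)  len=0.1010

Chained into 1 loop(s):
  loop 1: 8 segments, perimeter = 4.6094
Total perimeter = 4.609


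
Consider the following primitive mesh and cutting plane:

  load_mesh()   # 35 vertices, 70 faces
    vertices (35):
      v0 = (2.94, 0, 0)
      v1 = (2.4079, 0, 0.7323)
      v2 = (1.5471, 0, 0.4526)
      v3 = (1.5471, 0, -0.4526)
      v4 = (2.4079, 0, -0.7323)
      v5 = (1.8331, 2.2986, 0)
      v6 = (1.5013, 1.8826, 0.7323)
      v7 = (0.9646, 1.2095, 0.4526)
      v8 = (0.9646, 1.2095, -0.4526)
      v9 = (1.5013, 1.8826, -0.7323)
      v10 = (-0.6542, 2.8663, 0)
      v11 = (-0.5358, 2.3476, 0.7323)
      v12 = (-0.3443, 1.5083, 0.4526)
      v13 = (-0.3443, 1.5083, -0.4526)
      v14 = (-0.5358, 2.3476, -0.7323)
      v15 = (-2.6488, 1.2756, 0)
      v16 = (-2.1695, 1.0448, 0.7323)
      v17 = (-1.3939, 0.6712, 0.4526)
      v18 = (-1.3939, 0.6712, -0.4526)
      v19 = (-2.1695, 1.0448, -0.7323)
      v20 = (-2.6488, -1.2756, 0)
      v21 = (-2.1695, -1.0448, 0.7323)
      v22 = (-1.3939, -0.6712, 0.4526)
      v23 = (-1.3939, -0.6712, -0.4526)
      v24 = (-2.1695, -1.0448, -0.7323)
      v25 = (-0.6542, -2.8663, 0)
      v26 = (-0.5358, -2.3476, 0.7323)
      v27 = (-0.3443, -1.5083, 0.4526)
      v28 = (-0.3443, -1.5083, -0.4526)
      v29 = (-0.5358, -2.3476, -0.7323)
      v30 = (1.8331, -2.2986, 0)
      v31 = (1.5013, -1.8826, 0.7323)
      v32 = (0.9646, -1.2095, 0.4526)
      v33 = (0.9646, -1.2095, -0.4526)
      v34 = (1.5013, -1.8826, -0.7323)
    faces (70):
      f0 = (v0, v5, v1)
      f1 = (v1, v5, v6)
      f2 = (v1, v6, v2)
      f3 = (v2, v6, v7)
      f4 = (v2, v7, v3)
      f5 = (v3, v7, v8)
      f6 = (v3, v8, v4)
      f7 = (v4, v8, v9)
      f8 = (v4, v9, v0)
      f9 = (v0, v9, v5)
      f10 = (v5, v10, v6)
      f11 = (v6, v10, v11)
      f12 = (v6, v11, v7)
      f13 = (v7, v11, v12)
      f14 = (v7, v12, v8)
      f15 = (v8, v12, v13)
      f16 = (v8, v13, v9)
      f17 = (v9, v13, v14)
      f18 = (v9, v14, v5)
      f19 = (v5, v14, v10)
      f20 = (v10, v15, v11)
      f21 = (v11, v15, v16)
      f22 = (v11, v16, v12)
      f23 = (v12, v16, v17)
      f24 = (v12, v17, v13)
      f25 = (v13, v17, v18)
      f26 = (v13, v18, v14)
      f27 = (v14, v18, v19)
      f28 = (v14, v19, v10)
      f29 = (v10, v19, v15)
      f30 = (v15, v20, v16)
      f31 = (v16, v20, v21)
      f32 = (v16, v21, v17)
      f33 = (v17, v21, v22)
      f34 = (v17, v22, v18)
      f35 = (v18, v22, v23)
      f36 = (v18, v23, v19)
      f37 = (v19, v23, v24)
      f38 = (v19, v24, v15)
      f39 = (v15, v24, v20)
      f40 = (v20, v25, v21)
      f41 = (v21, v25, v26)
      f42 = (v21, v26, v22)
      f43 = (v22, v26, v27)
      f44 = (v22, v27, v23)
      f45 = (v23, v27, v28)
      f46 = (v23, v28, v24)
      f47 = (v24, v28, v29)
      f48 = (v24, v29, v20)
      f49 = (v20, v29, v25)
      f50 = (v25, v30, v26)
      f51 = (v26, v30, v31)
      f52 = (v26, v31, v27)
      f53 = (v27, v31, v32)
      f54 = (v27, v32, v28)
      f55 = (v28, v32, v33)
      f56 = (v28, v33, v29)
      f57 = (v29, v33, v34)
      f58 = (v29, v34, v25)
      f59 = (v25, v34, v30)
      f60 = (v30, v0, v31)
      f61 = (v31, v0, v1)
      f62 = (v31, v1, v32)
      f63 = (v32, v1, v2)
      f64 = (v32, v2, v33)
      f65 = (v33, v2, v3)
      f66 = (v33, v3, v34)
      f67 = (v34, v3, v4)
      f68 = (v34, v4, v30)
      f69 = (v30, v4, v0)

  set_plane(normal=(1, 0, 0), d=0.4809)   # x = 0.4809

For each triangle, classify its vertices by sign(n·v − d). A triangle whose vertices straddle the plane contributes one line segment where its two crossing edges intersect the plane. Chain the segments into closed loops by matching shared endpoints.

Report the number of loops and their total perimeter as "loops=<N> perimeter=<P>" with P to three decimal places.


loops=2 perimeter=8.712

Straddling triangles (20 of 70):
  (v5,v10,v6) [+-+] → (0.4809, 2.60723, 0)–(0.4809, 2.34828, 0.385634)  len=0.4645
  (v6,v10,v11) [+--] → (0.4809, 2.34828, 0.385634)–(0.4809, 2.11552, 0.7323)  len=0.4176
  (v6,v11,v7) [+-+] → (0.4809, 2.11552, 0.7323)–(0.4809, 1.5764, 0.54277)  len=0.5715
  (v7,v11,v12) [+--] → (0.4809, 1.5764, 0.54277)–(0.4809, 1.31992, 0.4526)  len=0.2719
  (v7,v12,v8) [+-+] → (0.4809, 1.31992, 0.4526)–(0.4809, 1.31992, -0.118086)  len=0.5707
  (v8,v12,v13) [+--] → (0.4809, 1.31992, -0.118086)–(0.4809, 1.31992, -0.4526)  len=0.3345
  (v8,v13,v9) [+-+] → (0.4809, 1.31992, -0.4526)–(0.4809, 1.67566, -0.577659)  len=0.3771
  (v9,v13,v14) [+--] → (0.4809, 1.67566, -0.577659)–(0.4809, 2.11552, -0.7323)  len=0.4663
  (v9,v14,v5) [+-+] → (0.4809, 2.11552, -0.7323)–(0.4809, 2.32657, -0.418007)  len=0.3786
  (v5,v14,v10) [+--] → (0.4809, 2.32657, -0.418007)–(0.4809, 2.60723, 0)  len=0.5035
  (v25,v30,v26) [-+-] → (0.4809, -2.60723, 0)–(0.4809, -2.32657, 0.418007)  len=0.5035
  (v26,v30,v31) [-++] → (0.4809, -2.32657, 0.418007)–(0.4809, -2.11552, 0.7323)  len=0.3786
  (v26,v31,v27) [-+-] → (0.4809, -2.11552, 0.7323)–(0.4809, -1.67566, 0.577659)  len=0.4663
  (v27,v31,v32) [-++] → (0.4809, -1.67566, 0.577659)–(0.4809, -1.31992, 0.4526)  len=0.3771
  (v27,v32,v28) [-+-] → (0.4809, -1.31992, 0.4526)–(0.4809, -1.31992, 0.118086)  len=0.3345
  (v28,v32,v33) [-++] → (0.4809, -1.31992, 0.118086)–(0.4809, -1.31992, -0.4526)  len=0.5707
  (v28,v33,v29) [-+-] → (0.4809, -1.31992, -0.4526)–(0.4809, -1.5764, -0.54277)  len=0.2719
  (v29,v33,v34) [-++] → (0.4809, -1.5764, -0.54277)–(0.4809, -2.11552, -0.7323)  len=0.5715
  (v29,v34,v25) [-+-] → (0.4809, -2.11552, -0.7323)–(0.4809, -2.34828, -0.385634)  len=0.4176
  (v25,v34,v30) [-++] → (0.4809, -2.34828, -0.385634)–(0.4809, -2.60723, 0)  len=0.4645

Chained into 2 loop(s):
  loop 1: 10 segments, perimeter = 4.3560
  loop 2: 10 segments, perimeter = 4.3560
Total perimeter = 8.712


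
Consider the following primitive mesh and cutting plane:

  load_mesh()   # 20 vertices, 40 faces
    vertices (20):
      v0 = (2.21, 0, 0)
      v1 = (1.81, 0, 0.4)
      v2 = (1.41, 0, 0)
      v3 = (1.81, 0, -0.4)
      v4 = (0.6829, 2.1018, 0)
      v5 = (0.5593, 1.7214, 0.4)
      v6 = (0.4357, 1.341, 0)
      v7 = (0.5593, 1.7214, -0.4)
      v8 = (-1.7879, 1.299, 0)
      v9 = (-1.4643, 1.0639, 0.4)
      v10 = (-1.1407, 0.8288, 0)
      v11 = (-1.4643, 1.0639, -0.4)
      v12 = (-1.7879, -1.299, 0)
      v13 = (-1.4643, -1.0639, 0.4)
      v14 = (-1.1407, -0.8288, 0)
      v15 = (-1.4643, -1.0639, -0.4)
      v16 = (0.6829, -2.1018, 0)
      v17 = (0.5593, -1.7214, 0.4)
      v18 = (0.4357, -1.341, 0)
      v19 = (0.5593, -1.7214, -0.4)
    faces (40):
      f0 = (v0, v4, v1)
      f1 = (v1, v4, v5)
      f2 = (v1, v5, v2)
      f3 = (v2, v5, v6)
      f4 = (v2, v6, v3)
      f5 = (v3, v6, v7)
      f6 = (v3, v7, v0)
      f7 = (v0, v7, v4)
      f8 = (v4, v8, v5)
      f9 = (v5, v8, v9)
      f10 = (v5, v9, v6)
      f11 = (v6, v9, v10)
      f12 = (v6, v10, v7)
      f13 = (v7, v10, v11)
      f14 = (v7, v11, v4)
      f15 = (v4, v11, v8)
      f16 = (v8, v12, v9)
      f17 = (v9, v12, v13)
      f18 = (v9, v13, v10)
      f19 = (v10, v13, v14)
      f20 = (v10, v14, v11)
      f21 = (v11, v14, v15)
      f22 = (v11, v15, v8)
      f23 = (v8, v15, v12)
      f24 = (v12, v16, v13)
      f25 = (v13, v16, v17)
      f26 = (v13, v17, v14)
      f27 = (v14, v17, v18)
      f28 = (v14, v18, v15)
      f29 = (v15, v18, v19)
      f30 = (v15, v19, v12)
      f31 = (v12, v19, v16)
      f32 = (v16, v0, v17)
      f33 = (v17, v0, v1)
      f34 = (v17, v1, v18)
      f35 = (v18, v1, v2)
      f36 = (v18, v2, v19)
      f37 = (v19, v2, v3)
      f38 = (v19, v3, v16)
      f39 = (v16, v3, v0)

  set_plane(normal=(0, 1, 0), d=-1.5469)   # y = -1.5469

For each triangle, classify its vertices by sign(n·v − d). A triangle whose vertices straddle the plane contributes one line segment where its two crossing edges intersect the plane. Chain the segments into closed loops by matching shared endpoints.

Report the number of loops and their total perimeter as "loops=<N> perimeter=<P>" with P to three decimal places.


loops=1 perimeter=4.921

Straddling triangles (14 of 40):
  (v12,v16,v13) [+-+] → (-1.02493, -1.5469, 0)–(-0.465073, -1.5469, 0.213855)  len=0.5993
  (v13,v16,v17) [+--] → (-0.465073, -1.5469, 0.213855)–(0.0222381, -1.5469, 0.4)  len=0.5217
  (v13,v17,v14) [+-+] → (0.0222381, -1.5469, 0.4)–(0.226956, -1.5469, 0.321801)  len=0.2191
  (v14,v17,v18) [+-+] → (0.226956, -1.5469, 0.321801)–(0.502601, -1.5469, 0.216509)  len=0.2951
  (v15,v18,v19) [++-] → (0.502601, -1.5469, -0.216509)–(0.0222381, -1.5469, -0.4)  len=0.5142
  (v15,v19,v12) [+-+] → (0.0222381, -1.5469, -0.4)–(-0.410365, -1.5469, -0.234754)  len=0.4631
  (v12,v19,v16) [+--] → (-0.410365, -1.5469, -0.234754)–(-1.02493, -1.5469, 0)  len=0.6579
  (v16,v0,v17) [-+-] → (1.08607, -1.5469, 0)–(0.726633, -1.5469, 0.359452)  len=0.5083
  (v17,v0,v1) [-++] → (0.726633, -1.5469, 0.359452)–(0.686085, -1.5469, 0.4)  len=0.0573
  (v17,v1,v18) [-++] → (0.686085, -1.5469, 0.4)–(0.502601, -1.5469, 0.216509)  len=0.2595
  (v18,v2,v19) [++-] → (0.645536, -1.5469, -0.359452)–(0.502601, -1.5469, -0.216509)  len=0.2021
  (v19,v2,v3) [-++] → (0.645536, -1.5469, -0.359452)–(0.686085, -1.5469, -0.4)  len=0.0573
  (v19,v3,v16) [-+-] → (0.686085, -1.5469, -0.4)–(0.980468, -1.5469, -0.105605)  len=0.4163
  (v16,v3,v0) [-++] → (0.980468, -1.5469, -0.105605)–(1.08607, -1.5469, 0)  len=0.1493

Chained into 1 loop(s):
  loop 1: 14 segments, perimeter = 4.9207
Total perimeter = 4.921


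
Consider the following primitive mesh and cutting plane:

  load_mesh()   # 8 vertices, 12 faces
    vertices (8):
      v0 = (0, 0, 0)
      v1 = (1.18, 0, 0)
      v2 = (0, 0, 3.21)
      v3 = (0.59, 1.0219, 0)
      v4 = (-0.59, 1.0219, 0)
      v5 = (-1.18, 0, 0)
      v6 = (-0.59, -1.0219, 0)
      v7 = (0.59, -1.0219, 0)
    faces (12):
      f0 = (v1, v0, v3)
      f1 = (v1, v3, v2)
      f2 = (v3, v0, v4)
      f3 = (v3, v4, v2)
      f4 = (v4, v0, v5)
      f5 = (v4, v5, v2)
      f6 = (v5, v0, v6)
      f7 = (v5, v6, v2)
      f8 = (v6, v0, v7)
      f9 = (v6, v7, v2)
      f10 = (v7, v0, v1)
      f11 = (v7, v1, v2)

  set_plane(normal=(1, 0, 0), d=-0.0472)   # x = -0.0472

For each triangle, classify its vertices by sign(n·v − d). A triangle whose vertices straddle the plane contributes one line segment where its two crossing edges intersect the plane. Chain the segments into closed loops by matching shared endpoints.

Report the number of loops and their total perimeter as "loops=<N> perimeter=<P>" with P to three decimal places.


Straddling triangles (8 of 12):
  (v3,v0,v4) [++-] → (-0.0472, 0.081752, 0)–(-0.0472, 1.0219, 0)  len=0.9401
  (v3,v4,v2) [+-+] → (-0.0472, 1.0219, 0)–(-0.0472, 0.081752, 2.9532)  len=3.0992
  (v4,v0,v5) [-+-] → (-0.0472, 0.081752, 0)–(-0.0472, 0, 0)  len=0.0818
  (v4,v5,v2) [--+] → (-0.0472, 0, 3.0816)–(-0.0472, 0.081752, 2.9532)  len=0.1522
  (v5,v0,v6) [-+-] → (-0.0472, 0, 0)–(-0.0472, -0.081752, 0)  len=0.0818
  (v5,v6,v2) [--+] → (-0.0472, -0.081752, 2.9532)–(-0.0472, 0, 3.0816)  len=0.1522
  (v6,v0,v7) [-++] → (-0.0472, -0.081752, 0)–(-0.0472, -1.0219, 0)  len=0.9401
  (v6,v7,v2) [-++] → (-0.0472, -1.0219, 0)–(-0.0472, -0.081752, 2.9532)  len=3.0992

Chained into 1 loop(s):
  loop 1: 8 segments, perimeter = 8.5467
Total perimeter = 8.547

loops=1 perimeter=8.547


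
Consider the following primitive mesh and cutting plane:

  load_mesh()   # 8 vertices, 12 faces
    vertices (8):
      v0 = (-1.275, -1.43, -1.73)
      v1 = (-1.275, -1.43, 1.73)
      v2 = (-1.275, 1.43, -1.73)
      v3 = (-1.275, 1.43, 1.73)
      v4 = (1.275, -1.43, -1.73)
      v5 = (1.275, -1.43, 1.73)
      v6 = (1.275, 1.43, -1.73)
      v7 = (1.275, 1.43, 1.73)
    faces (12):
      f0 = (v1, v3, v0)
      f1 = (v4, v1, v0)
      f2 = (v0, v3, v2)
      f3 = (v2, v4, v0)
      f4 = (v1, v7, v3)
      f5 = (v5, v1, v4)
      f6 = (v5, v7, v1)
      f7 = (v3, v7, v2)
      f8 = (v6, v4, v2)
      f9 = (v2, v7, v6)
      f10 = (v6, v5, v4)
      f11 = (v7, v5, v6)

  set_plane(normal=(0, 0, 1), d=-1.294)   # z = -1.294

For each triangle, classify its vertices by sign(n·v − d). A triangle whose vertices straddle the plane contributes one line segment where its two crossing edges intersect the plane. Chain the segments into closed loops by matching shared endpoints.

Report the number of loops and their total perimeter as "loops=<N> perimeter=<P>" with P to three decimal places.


Straddling triangles (8 of 12):
  (v1,v3,v0) [++-] → (-1.275, -1.06961, -1.294)–(-1.275, -1.43, -1.294)  len=0.3604
  (v4,v1,v0) [-+-] → (0.953671, -1.43, -1.294)–(-1.275, -1.43, -1.294)  len=2.2287
  (v0,v3,v2) [-+-] → (-1.275, -1.06961, -1.294)–(-1.275, 1.43, -1.294)  len=2.4996
  (v5,v1,v4) [++-] → (0.953671, -1.43, -1.294)–(1.275, -1.43, -1.294)  len=0.3213
  (v3,v7,v2) [++-] → (-0.953671, 1.43, -1.294)–(-1.275, 1.43, -1.294)  len=0.3213
  (v2,v7,v6) [-+-] → (-0.953671, 1.43, -1.294)–(1.275, 1.43, -1.294)  len=2.2287
  (v6,v5,v4) [-+-] → (1.275, 1.06961, -1.294)–(1.275, -1.43, -1.294)  len=2.4996
  (v7,v5,v6) [++-] → (1.275, 1.06961, -1.294)–(1.275, 1.43, -1.294)  len=0.3604

Chained into 1 loop(s):
  loop 1: 8 segments, perimeter = 10.8200
Total perimeter = 10.820

loops=1 perimeter=10.820


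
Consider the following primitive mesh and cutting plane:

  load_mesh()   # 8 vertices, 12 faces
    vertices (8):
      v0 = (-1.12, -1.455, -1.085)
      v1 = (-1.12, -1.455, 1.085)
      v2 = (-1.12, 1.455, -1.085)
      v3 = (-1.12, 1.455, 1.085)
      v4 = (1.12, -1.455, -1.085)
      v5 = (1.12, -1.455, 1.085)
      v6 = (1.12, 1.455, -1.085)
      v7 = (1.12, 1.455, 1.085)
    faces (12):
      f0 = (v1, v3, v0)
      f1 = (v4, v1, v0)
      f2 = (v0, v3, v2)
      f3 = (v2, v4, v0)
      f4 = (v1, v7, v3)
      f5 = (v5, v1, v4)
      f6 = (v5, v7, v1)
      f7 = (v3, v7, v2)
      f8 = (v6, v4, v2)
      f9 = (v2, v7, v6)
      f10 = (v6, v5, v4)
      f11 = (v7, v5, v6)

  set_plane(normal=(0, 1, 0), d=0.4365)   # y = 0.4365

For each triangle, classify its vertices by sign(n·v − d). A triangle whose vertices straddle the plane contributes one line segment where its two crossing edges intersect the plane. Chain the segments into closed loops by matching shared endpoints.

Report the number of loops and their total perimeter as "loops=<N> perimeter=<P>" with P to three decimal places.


Straddling triangles (8 of 12):
  (v1,v3,v0) [-+-] → (-1.12, 0.4365, 1.085)–(-1.12, 0.4365, 0.3255)  len=0.7595
  (v0,v3,v2) [-++] → (-1.12, 0.4365, 0.3255)–(-1.12, 0.4365, -1.085)  len=1.4105
  (v2,v4,v0) [+--] → (-0.336, 0.4365, -1.085)–(-1.12, 0.4365, -1.085)  len=0.7840
  (v1,v7,v3) [-++] → (0.336, 0.4365, 1.085)–(-1.12, 0.4365, 1.085)  len=1.4560
  (v5,v7,v1) [-+-] → (1.12, 0.4365, 1.085)–(0.336, 0.4365, 1.085)  len=0.7840
  (v6,v4,v2) [+-+] → (1.12, 0.4365, -1.085)–(-0.336, 0.4365, -1.085)  len=1.4560
  (v6,v5,v4) [+--] → (1.12, 0.4365, -0.3255)–(1.12, 0.4365, -1.085)  len=0.7595
  (v7,v5,v6) [+-+] → (1.12, 0.4365, 1.085)–(1.12, 0.4365, -0.3255)  len=1.4105

Chained into 1 loop(s):
  loop 1: 8 segments, perimeter = 8.8200
Total perimeter = 8.820

loops=1 perimeter=8.820


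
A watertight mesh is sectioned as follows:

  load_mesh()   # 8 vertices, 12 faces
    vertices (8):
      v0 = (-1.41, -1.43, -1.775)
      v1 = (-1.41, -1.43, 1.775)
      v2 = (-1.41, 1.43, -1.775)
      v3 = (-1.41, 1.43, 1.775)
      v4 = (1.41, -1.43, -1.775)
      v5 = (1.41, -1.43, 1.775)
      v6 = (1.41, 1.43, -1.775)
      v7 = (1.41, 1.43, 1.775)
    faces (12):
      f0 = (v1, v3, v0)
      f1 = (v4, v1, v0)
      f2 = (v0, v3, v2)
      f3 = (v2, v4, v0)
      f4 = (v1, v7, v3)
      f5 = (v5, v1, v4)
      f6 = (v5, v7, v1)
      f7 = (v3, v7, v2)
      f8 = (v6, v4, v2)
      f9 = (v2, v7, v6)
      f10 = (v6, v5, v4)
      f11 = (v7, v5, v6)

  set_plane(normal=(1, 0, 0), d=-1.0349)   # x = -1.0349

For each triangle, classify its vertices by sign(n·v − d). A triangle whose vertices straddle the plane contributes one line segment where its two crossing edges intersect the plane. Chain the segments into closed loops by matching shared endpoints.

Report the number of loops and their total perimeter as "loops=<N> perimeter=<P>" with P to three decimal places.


Straddling triangles (8 of 12):
  (v4,v1,v0) [+--] → (-1.0349, -1.43, 1.3028)–(-1.0349, -1.43, -1.775)  len=3.0778
  (v2,v4,v0) [-+-] → (-1.0349, 1.04958, -1.775)–(-1.0349, -1.43, -1.775)  len=2.4796
  (v1,v7,v3) [-+-] → (-1.0349, -1.04958, 1.775)–(-1.0349, 1.43, 1.775)  len=2.4796
  (v5,v1,v4) [+-+] → (-1.0349, -1.43, 1.775)–(-1.0349, -1.43, 1.3028)  len=0.4722
  (v5,v7,v1) [++-] → (-1.0349, -1.04958, 1.775)–(-1.0349, -1.43, 1.775)  len=0.3804
  (v3,v7,v2) [-+-] → (-1.0349, 1.43, 1.775)–(-1.0349, 1.43, -1.3028)  len=3.0778
  (v6,v4,v2) [++-] → (-1.0349, 1.04958, -1.775)–(-1.0349, 1.43, -1.775)  len=0.3804
  (v2,v7,v6) [-++] → (-1.0349, 1.43, -1.3028)–(-1.0349, 1.43, -1.775)  len=0.4722

Chained into 1 loop(s):
  loop 1: 8 segments, perimeter = 12.8200
Total perimeter = 12.820

loops=1 perimeter=12.820


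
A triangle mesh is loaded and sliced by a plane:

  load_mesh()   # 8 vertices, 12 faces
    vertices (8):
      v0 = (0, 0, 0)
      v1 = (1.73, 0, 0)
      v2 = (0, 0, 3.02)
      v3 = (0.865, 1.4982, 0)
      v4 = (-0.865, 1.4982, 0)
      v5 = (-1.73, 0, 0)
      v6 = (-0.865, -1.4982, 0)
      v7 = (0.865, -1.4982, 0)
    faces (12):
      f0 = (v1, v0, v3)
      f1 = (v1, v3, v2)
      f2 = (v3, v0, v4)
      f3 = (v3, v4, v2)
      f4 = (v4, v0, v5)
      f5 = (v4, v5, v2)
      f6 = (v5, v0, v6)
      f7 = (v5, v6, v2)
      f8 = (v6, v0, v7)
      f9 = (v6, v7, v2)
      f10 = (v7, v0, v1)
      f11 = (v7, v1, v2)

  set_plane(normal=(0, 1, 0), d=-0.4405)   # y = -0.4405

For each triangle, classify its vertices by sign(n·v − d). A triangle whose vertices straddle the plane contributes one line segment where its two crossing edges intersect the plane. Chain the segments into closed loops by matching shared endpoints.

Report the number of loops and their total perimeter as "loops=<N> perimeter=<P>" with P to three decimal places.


loops=1 perimeter=8.374

Straddling triangles (6 of 12):
  (v5,v0,v6) [++-] → (-0.254327, -0.4405, 0)–(-1.47567, -0.4405, 0)  len=1.2213
  (v5,v6,v2) [+-+] → (-1.47567, -0.4405, 0)–(-0.254327, -0.4405, 2.13206)  len=2.4571
  (v6,v0,v7) [-+-] → (-0.254327, -0.4405, 0)–(0.254327, -0.4405, 0)  len=0.5087
  (v6,v7,v2) [--+] → (0.254327, -0.4405, 2.13206)–(-0.254327, -0.4405, 2.13206)  len=0.5087
  (v7,v0,v1) [-++] → (0.254327, -0.4405, 0)–(1.47567, -0.4405, 0)  len=1.2213
  (v7,v1,v2) [-++] → (1.47567, -0.4405, 0)–(0.254327, -0.4405, 2.13206)  len=2.4571

Chained into 1 loop(s):
  loop 1: 6 segments, perimeter = 8.3742
Total perimeter = 8.374


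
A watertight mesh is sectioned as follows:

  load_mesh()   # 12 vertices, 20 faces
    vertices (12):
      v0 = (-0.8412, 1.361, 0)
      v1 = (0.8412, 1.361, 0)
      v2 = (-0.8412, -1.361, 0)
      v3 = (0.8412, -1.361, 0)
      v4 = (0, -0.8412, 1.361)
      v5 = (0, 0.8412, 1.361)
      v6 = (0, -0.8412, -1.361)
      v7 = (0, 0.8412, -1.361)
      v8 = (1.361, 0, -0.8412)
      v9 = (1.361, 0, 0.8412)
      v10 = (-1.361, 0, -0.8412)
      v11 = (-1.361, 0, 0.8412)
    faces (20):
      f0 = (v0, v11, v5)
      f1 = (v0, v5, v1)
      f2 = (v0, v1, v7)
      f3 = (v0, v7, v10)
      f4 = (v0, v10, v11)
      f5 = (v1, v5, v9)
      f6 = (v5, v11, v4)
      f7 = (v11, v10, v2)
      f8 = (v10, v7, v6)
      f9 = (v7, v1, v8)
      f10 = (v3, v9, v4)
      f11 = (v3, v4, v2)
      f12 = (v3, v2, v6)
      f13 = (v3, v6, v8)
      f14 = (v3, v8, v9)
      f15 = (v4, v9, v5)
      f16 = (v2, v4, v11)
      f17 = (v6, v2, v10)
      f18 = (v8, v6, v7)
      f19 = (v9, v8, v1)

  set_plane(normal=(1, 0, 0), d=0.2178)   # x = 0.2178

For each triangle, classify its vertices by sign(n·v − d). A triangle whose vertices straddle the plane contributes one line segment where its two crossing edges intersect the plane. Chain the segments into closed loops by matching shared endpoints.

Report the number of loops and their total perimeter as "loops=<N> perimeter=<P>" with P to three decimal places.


loops=1 perimeter=8.668

Straddling triangles (10 of 20):
  (v0,v5,v1) [--+] → (0.2178, 0.975784, 1.00862)–(0.2178, 1.361, 0)  len=1.0797
  (v0,v1,v7) [-+-] → (0.2178, 1.361, 0)–(0.2178, 0.975784, -1.00862)  len=1.0797
  (v1,v5,v9) [+-+] → (0.2178, 0.975784, 1.00862)–(0.2178, 0.706583, 1.27782)  len=0.3807
  (v7,v1,v8) [-++] → (0.2178, 0.975784, -1.00862)–(0.2178, 0.706583, -1.27782)  len=0.3807
  (v3,v9,v4) [++-] → (0.2178, -0.706583, 1.27782)–(0.2178, -0.975784, 1.00862)  len=0.3807
  (v3,v4,v2) [+--] → (0.2178, -0.975784, 1.00862)–(0.2178, -1.361, 0)  len=1.0797
  (v3,v2,v6) [+--] → (0.2178, -1.361, 0)–(0.2178, -0.975784, -1.00862)  len=1.0797
  (v3,v6,v8) [+-+] → (0.2178, -0.975784, -1.00862)–(0.2178, -0.706583, -1.27782)  len=0.3807
  (v4,v9,v5) [-+-] → (0.2178, -0.706583, 1.27782)–(0.2178, 0.706583, 1.27782)  len=1.4132
  (v8,v6,v7) [+--] → (0.2178, -0.706583, -1.27782)–(0.2178, 0.706583, -1.27782)  len=1.4132

Chained into 1 loop(s):
  loop 1: 10 segments, perimeter = 8.6679
Total perimeter = 8.668


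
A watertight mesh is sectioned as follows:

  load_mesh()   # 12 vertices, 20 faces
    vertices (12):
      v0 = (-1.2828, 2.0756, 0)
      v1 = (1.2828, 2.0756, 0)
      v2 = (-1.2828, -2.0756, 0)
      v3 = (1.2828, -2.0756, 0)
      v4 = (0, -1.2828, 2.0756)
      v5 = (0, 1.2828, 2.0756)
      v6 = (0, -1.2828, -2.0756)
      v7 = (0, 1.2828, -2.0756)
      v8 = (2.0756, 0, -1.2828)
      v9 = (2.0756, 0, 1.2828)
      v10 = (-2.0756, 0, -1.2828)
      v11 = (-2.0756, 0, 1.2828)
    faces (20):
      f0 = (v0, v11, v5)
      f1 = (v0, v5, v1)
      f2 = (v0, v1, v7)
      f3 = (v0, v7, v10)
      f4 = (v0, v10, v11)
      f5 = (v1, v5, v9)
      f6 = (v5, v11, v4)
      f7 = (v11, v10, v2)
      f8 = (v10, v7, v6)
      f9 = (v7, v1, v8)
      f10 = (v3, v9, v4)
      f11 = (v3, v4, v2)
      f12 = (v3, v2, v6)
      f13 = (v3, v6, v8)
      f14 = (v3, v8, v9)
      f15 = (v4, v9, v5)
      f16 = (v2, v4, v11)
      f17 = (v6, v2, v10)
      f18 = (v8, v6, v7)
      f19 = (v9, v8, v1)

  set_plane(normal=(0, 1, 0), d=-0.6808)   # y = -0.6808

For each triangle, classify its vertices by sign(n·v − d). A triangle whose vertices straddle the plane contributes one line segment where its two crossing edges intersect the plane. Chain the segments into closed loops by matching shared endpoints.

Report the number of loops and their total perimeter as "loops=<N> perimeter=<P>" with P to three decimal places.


Straddling triangles (10 of 20):
  (v5,v11,v4) [++-] → (-0.97405, -0.6808, 1.70355)–(0, -0.6808, 2.0756)  len=1.0427
  (v11,v10,v2) [++-] → (-1.81556, -0.6808, -0.86204)–(-1.81556, -0.6808, 0.86204)  len=1.7241
  (v10,v7,v6) [++-] → (0, -0.6808, -2.0756)–(-0.97405, -0.6808, -1.70355)  len=1.0427
  (v3,v9,v4) [-+-] → (1.81556, -0.6808, 0.86204)–(0.97405, -0.6808, 1.70355)  len=1.1901
  (v3,v6,v8) [--+] → (0.97405, -0.6808, -1.70355)–(1.81556, -0.6808, -0.86204)  len=1.1901
  (v3,v8,v9) [-++] → (1.81556, -0.6808, -0.86204)–(1.81556, -0.6808, 0.86204)  len=1.7241
  (v4,v9,v5) [-++] → (0.97405, -0.6808, 1.70355)–(0, -0.6808, 2.0756)  len=1.0427
  (v2,v4,v11) [--+] → (-0.97405, -0.6808, 1.70355)–(-1.81556, -0.6808, 0.86204)  len=1.1901
  (v6,v2,v10) [--+] → (-1.81556, -0.6808, -0.86204)–(-0.97405, -0.6808, -1.70355)  len=1.1901
  (v8,v6,v7) [+-+] → (0.97405, -0.6808, -1.70355)–(0, -0.6808, -2.0756)  len=1.0427

Chained into 1 loop(s):
  loop 1: 10 segments, perimeter = 12.3792
Total perimeter = 12.379

loops=1 perimeter=12.379


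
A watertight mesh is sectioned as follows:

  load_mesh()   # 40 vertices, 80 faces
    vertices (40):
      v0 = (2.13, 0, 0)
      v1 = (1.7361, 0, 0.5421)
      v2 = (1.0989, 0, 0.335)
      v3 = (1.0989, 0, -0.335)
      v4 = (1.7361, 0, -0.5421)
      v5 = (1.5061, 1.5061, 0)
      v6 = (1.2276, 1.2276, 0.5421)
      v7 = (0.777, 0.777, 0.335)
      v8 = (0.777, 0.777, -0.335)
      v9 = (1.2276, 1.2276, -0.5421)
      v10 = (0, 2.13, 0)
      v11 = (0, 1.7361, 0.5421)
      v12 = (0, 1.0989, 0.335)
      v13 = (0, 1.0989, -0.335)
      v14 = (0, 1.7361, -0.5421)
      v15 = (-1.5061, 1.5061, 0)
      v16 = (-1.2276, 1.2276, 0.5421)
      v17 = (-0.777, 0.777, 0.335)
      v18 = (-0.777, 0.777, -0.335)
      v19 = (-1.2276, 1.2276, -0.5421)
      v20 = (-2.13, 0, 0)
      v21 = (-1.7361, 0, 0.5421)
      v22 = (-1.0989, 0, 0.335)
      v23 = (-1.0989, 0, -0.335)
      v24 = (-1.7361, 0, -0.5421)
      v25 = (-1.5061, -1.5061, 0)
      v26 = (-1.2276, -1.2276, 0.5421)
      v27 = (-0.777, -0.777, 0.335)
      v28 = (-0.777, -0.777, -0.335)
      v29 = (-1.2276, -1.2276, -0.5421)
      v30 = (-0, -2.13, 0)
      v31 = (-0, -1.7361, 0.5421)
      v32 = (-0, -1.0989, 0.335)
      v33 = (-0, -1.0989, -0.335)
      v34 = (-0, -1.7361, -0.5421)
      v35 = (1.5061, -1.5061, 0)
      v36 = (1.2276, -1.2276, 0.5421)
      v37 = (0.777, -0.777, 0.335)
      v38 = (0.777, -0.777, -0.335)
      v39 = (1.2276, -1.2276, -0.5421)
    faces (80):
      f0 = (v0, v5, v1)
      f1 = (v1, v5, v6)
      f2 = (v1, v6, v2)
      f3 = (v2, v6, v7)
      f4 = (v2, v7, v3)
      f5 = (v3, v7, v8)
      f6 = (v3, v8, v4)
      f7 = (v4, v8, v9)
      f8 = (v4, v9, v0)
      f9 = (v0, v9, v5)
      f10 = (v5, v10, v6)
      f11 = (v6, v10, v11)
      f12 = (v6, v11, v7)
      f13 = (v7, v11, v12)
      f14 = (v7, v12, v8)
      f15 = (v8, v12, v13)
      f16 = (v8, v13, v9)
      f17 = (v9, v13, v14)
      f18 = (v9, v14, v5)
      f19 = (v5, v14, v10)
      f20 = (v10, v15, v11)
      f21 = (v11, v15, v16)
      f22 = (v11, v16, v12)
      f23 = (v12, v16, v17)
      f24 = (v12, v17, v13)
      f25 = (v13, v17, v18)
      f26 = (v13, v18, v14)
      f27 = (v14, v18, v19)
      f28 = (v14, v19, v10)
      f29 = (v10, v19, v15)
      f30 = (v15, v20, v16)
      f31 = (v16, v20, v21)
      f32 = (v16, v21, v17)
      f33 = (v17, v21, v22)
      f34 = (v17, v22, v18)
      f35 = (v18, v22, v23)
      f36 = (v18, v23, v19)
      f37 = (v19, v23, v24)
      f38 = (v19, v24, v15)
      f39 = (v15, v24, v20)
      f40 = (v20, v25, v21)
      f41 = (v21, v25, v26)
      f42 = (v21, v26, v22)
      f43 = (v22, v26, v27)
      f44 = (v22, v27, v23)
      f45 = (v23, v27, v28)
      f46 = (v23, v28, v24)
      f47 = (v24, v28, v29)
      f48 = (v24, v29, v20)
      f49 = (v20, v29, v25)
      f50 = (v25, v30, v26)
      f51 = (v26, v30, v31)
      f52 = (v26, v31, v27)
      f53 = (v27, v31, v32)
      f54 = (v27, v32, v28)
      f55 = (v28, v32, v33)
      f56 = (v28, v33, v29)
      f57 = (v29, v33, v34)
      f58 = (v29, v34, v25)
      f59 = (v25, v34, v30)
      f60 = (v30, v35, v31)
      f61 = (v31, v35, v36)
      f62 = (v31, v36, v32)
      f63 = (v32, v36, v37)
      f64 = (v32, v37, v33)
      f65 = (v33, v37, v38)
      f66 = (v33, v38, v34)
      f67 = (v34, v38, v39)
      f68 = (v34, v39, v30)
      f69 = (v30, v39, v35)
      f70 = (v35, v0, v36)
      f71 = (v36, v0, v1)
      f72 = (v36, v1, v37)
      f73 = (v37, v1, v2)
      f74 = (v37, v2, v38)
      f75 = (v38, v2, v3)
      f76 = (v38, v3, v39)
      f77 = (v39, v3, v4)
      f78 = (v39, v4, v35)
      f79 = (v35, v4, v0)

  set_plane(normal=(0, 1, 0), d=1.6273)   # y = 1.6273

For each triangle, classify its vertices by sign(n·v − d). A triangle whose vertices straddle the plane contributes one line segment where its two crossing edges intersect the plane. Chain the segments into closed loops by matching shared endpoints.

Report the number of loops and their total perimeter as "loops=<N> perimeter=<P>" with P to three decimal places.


Straddling triangles (14 of 80):
  (v5,v10,v6) [-+-] → (1.21352, 1.6273, 0)–(0.683859, 1.6273, 0.301988)  len=0.6097
  (v6,v10,v11) [-++] → (0.683859, 1.6273, 0.301988)–(0.262661, 1.6273, 0.5421)  len=0.4848
  (v6,v11,v7) [-+-] → (0.262661, 1.6273, 0.5421)–(0.0881426, 1.6273, 0.518607)  len=0.1761
  (v7,v11,v12) [-+-] → (0.0881426, 1.6273, 0.518607)–(0, 1.6273, 0.506738)  len=0.0889
  (v9,v13,v14) [--+] → (0, 1.6273, -0.506738)–(0.262661, 1.6273, -0.5421)  len=0.2650
  (v9,v14,v5) [-+-] → (0.262661, 1.6273, -0.5421)–(0.712451, 1.6273, -0.285663)  len=0.5178
  (v5,v14,v10) [-++] → (0.712451, 1.6273, -0.285663)–(1.21352, 1.6273, 0)  len=0.5768
  (v10,v15,v11) [+-+] → (-1.21352, 1.6273, 0)–(-0.712451, 1.6273, 0.285663)  len=0.5768
  (v11,v15,v16) [+--] → (-0.712451, 1.6273, 0.285663)–(-0.262661, 1.6273, 0.5421)  len=0.5178
  (v11,v16,v12) [+--] → (-0.262661, 1.6273, 0.5421)–(0, 1.6273, 0.506738)  len=0.2650
  (v13,v18,v14) [--+] → (-0.0881426, 1.6273, -0.518607)–(0, 1.6273, -0.506738)  len=0.0889
  (v14,v18,v19) [+--] → (-0.0881426, 1.6273, -0.518607)–(-0.262661, 1.6273, -0.5421)  len=0.1761
  (v14,v19,v10) [+-+] → (-0.262661, 1.6273, -0.5421)–(-0.683859, 1.6273, -0.301988)  len=0.4848
  (v10,v19,v15) [+--] → (-0.683859, 1.6273, -0.301988)–(-1.21352, 1.6273, 0)  len=0.6097

Chained into 1 loop(s):
  loop 1: 14 segments, perimeter = 5.4383
Total perimeter = 5.438

loops=1 perimeter=5.438


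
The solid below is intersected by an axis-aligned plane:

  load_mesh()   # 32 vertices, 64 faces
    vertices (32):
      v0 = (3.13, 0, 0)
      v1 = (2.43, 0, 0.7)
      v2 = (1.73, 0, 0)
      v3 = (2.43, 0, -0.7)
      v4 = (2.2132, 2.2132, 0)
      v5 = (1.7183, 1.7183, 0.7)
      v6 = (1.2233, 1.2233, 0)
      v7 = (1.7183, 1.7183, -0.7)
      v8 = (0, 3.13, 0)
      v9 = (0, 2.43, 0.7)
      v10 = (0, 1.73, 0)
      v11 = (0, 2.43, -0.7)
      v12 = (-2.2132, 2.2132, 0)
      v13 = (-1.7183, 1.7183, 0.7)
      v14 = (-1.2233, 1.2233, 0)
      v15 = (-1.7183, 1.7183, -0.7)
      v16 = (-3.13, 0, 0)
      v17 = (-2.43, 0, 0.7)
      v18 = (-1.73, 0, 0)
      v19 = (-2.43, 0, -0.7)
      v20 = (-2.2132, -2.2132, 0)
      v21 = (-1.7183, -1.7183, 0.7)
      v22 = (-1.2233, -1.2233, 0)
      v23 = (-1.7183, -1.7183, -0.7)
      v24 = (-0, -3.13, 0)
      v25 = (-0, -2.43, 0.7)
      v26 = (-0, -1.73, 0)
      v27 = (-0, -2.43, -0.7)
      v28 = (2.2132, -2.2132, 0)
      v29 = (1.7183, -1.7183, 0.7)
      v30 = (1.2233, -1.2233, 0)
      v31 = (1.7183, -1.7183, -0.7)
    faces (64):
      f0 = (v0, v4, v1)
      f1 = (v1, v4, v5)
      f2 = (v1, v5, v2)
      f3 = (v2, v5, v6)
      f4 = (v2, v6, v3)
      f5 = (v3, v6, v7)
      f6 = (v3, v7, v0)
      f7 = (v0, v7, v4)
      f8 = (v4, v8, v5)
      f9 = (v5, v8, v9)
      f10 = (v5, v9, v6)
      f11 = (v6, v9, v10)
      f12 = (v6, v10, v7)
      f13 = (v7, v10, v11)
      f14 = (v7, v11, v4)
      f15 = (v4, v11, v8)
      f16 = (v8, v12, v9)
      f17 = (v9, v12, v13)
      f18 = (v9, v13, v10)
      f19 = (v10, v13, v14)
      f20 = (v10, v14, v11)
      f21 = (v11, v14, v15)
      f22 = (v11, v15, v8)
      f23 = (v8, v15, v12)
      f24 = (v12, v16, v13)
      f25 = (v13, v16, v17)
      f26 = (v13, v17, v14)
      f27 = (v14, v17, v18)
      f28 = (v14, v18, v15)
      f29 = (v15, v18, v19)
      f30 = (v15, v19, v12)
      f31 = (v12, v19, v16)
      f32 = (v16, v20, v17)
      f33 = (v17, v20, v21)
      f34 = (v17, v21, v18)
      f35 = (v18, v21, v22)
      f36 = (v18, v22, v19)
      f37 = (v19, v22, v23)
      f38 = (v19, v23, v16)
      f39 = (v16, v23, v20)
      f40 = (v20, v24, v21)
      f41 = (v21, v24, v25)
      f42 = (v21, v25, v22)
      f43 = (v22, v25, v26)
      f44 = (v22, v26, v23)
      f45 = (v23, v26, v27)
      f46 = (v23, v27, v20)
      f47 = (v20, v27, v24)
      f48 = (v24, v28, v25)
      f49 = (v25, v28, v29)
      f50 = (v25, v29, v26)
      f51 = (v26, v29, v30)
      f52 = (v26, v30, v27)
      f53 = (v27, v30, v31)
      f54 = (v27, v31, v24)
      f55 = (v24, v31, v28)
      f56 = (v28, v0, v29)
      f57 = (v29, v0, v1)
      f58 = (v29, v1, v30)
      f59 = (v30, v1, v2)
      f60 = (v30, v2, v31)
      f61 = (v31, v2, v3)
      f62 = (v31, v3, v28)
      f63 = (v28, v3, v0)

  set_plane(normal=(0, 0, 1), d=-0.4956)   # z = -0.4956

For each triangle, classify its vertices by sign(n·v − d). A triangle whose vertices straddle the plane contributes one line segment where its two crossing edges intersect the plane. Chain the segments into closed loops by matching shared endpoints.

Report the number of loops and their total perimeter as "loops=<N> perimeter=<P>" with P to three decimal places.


loops=2 perimeter=29.758

Straddling triangles (32 of 64):
  (v2,v6,v3) [++-] → (2.07764, 0.357204, -0.4956)–(2.2256, 0, -0.4956)  len=0.3866
  (v3,v6,v7) [-+-] → (2.07764, 0.357204, -0.4956)–(1.57376, 1.57376, -0.4956)  len=1.3168
  (v3,v7,v0) [--+] → (2.13052, 1.21656, -0.4956)–(2.6344, 0, -0.4956)  len=1.3168
  (v0,v7,v4) [+-+] → (2.13052, 1.21656, -0.4956)–(1.86281, 1.86281, -0.4956)  len=0.6995
  (v6,v10,v7) [++-] → (1.21656, 1.72172, -0.4956)–(1.57376, 1.57376, -0.4956)  len=0.3866
  (v7,v10,v11) [-+-] → (1.21656, 1.72172, -0.4956)–(0, 2.2256, -0.4956)  len=1.3168
  (v7,v11,v4) [--+] → (0.646254, 2.36669, -0.4956)–(1.86281, 1.86281, -0.4956)  len=1.3168
  (v4,v11,v8) [+-+] → (0.646254, 2.36669, -0.4956)–(0, 2.6344, -0.4956)  len=0.6995
  (v10,v14,v11) [++-] → (-0.357204, 2.07764, -0.4956)–(0, 2.2256, -0.4956)  len=0.3866
  (v11,v14,v15) [-+-] → (-0.357204, 2.07764, -0.4956)–(-1.57376, 1.57376, -0.4956)  len=1.3168
  (v11,v15,v8) [--+] → (-1.21656, 2.13052, -0.4956)–(0, 2.6344, -0.4956)  len=1.3168
  (v8,v15,v12) [+-+] → (-1.21656, 2.13052, -0.4956)–(-1.86281, 1.86281, -0.4956)  len=0.6995
  (v14,v18,v15) [++-] → (-1.72172, 1.21656, -0.4956)–(-1.57376, 1.57376, -0.4956)  len=0.3866
  (v15,v18,v19) [-+-] → (-1.72172, 1.21656, -0.4956)–(-2.2256, 0, -0.4956)  len=1.3168
  (v15,v19,v12) [--+] → (-2.36669, 0.646254, -0.4956)–(-1.86281, 1.86281, -0.4956)  len=1.3168
  (v12,v19,v16) [+-+] → (-2.36669, 0.646254, -0.4956)–(-2.6344, 0, -0.4956)  len=0.6995
  (v18,v22,v19) [++-] → (-2.07764, -0.357204, -0.4956)–(-2.2256, 0, -0.4956)  len=0.3866
  (v19,v22,v23) [-+-] → (-2.07764, -0.357204, -0.4956)–(-1.57376, -1.57376, -0.4956)  len=1.3168
  (v19,v23,v16) [--+] → (-2.13052, -1.21656, -0.4956)–(-2.6344, 0, -0.4956)  len=1.3168
  (v16,v23,v20) [+-+] → (-2.13052, -1.21656, -0.4956)–(-1.86281, -1.86281, -0.4956)  len=0.6995
  (v22,v26,v23) [++-] → (-1.21656, -1.72172, -0.4956)–(-1.57376, -1.57376, -0.4956)  len=0.3866
  (v23,v26,v27) [-+-] → (-1.21656, -1.72172, -0.4956)–(0, -2.2256, -0.4956)  len=1.3168
  (v23,v27,v20) [--+] → (-0.646254, -2.36669, -0.4956)–(-1.86281, -1.86281, -0.4956)  len=1.3168
  (v20,v27,v24) [+-+] → (-0.646254, -2.36669, -0.4956)–(0, -2.6344, -0.4956)  len=0.6995
  (v26,v30,v27) [++-] → (0.357204, -2.07764, -0.4956)–(0, -2.2256, -0.4956)  len=0.3866
  (v27,v30,v31) [-+-] → (0.357204, -2.07764, -0.4956)–(1.57376, -1.57376, -0.4956)  len=1.3168
  (v27,v31,v24) [--+] → (1.21656, -2.13052, -0.4956)–(0, -2.6344, -0.4956)  len=1.3168
  (v24,v31,v28) [+-+] → (1.21656, -2.13052, -0.4956)–(1.86281, -1.86281, -0.4956)  len=0.6995
  (v30,v2,v31) [++-] → (1.72172, -1.21656, -0.4956)–(1.57376, -1.57376, -0.4956)  len=0.3866
  (v31,v2,v3) [-+-] → (1.72172, -1.21656, -0.4956)–(2.2256, 0, -0.4956)  len=1.3168
  (v31,v3,v28) [--+] → (2.36669, -0.646254, -0.4956)–(1.86281, -1.86281, -0.4956)  len=1.3168
  (v28,v3,v0) [+-+] → (2.36669, -0.646254, -0.4956)–(2.6344, 0, -0.4956)  len=0.6995

Chained into 2 loop(s):
  loop 1: 16 segments, perimeter = 13.6273
  loop 2: 16 segments, perimeter = 16.1303
Total perimeter = 29.758
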